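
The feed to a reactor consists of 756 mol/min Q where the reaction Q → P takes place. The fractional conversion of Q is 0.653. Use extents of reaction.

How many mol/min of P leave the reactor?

Q reacted = 0.653 × 756 = 493.7 mol/min; ν_Q = −1, so ξ = 493.7/1 = 493.7 mol/min.
Outlet amounts (n = n₀ + ν ξ):
  Q: 756 − 1(493.7) = 262.3
  P: 0 + 1(493.7) = 493.7

494 mol/min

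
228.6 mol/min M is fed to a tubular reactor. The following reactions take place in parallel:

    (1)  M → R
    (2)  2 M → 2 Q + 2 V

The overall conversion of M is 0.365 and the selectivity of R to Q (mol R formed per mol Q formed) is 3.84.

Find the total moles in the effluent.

Conversion of M: M consumed = 0.365 × 228.6 = 83.44 mol/min = 1ξ₁ + 2ξ₂.
Selectivity: 1ξ₁ / (2ξ₂) = 3.84 → ξ₁ = 7.68 ξ₂.
Substitute: (1·7.68 + 2) ξ₂ = 83.44 → ξ₂ = 8.62 mol/min, ξ₁ = 66.2 mol/min.
Outlet amounts (n = n₀ + Σ ν·ξ):
  M: 228.6 − 1(66.2) − 2(8.62) = 145.2
  R: 0 + 1(66.2) = 66.2
  Q: 0 + 2(8.62) = 17.24
  V: 0 + 2(8.62) = 17.24
Total out = 145.2 + 66.2 + 17.24 + 17.24 = 245.8 mol/min.

246 mol/min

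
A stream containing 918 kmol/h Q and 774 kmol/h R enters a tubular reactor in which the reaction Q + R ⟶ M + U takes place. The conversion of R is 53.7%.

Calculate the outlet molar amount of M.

R reacted = 0.537 × 774 = 415.6 kmol/h; ν_R = −1, so ξ = 415.6/1 = 415.6 kmol/h.
Outlet amounts (n = n₀ + ν ξ):
  Q: 918 − 1(415.6) = 502.4
  R: 774 − 1(415.6) = 358.4
  M: 0 + 1(415.6) = 415.6
  U: 0 + 1(415.6) = 415.6

416 kmol/h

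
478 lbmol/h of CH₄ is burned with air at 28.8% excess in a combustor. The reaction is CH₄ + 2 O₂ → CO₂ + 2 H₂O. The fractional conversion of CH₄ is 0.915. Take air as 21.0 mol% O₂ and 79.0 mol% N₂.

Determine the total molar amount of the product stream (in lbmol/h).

6340 lbmol/h

Stoichiometric O₂ = 2 × 478 = 956 lbmol/h; O₂ fed = 956 × 1.288 = 1231 lbmol/h.
N₂ fed = 1231 × 79/21 = 4632 lbmol/h.
Fuel reacted = 0.915 × 478 → ξ = 437.4 lbmol/h.
Outlet (n = n₀ + ν ξ):
  CH₄: 478 − 1(437.4) = 40.63
  O₂: 1231 − 2(437.4) = 356.6
  N₂: 4632 (inert)
  CO₂: 0 + 1(437.4) = 437.4
  H₂O: 0 + 2(437.4) = 874.7
Total out = 40.63 + 356.6 + 4632 + 437.4 + 874.7 = 6341 lbmol/h.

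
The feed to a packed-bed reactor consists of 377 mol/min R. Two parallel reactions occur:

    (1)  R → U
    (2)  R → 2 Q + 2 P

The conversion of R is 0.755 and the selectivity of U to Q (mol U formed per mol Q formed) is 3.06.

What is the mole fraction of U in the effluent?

Conversion of R: R consumed = 0.755 × 377 = 284.6 mol/min = 1ξ₁ + 1ξ₂.
Selectivity: 1ξ₁ / (2ξ₂) = 3.06 → ξ₁ = 6.12 ξ₂.
Substitute: (1·6.12 + 1) ξ₂ = 284.6 → ξ₂ = 39.98 mol/min, ξ₁ = 244.7 mol/min.
Outlet amounts (n = n₀ + Σ ν·ξ):
  R: 377 − 1(244.7) − 1(39.98) = 92.37
  U: 0 + 1(244.7) = 244.7
  Q: 0 + 2(39.98) = 79.95
  P: 0 + 2(39.98) = 79.95
Total out = 496.9 mol/min; y_U = 244.7 / 496.9 = 0.4923.

0.492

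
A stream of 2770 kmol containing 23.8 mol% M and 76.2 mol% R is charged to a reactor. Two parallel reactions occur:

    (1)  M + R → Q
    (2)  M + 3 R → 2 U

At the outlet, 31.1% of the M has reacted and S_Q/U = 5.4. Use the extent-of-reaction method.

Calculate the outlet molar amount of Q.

Conversion of M: M consumed = 0.311 × 659.3 = 205 kmol = 1ξ₁ + 1ξ₂.
Selectivity: 1ξ₁ / (2ξ₂) = 5.4 → ξ₁ = 10.8 ξ₂.
Substitute: (1·10.8 + 1) ξ₂ = 205 → ξ₂ = 17.38 kmol, ξ₁ = 187.7 kmol.
Outlet amounts (n = n₀ + Σ ν·ξ):
  M: 659.3 − 1(187.7) − 1(17.38) = 454.2
  R: 2111 − 1(187.7) − 3(17.38) = 1871
  Q: 0 + 1(187.7) = 187.7
  U: 0 + 2(17.38) = 34.75

188 kmol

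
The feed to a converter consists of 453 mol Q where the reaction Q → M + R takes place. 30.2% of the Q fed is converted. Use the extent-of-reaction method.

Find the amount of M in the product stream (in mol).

137 mol

Q reacted = 0.302 × 453 = 136.8 mol; ν_Q = −1, so ξ = 136.8/1 = 136.8 mol.
Outlet amounts (n = n₀ + ν ξ):
  Q: 453 − 1(136.8) = 316.2
  M: 0 + 1(136.8) = 136.8
  R: 0 + 1(136.8) = 136.8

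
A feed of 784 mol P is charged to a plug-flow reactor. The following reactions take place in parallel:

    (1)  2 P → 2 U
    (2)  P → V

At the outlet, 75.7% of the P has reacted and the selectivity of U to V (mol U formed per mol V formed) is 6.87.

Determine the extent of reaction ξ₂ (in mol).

Conversion of P: P consumed = 0.757 × 784 = 593.5 mol = 2ξ₁ + 1ξ₂.
Selectivity: 2ξ₁ / (1ξ₂) = 6.87 → ξ₁ = 3.435 ξ₂.
Substitute: (2·3.435 + 1) ξ₂ = 593.5 → ξ₂ = 75.41 mol, ξ₁ = 259 mol.
Outlet amounts (n = n₀ + Σ ν·ξ):
  P: 784 − 2(259) − 1(75.41) = 190.5
  U: 0 + 2(259) = 518.1
  V: 0 + 1(75.41) = 75.41

ξ₂ = 75.4 mol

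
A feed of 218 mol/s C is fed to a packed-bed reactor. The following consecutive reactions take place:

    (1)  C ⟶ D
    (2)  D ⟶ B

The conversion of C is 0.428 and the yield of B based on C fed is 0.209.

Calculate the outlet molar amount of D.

47.7 mol/s

Conversion of C: C consumed = 1ξ₁ = 0.428 × 218 → ξ₁ = 93.3 mol/s.
Yield of B: 1ξ₂ / 218 = 0.209 → ξ₂ = 45.56 mol/s.
Outlet amounts (n = n₀ + Σ ν·ξ):
  C: 218 − 1(93.3) = 124.7
  D: 0 + 1(93.3) − 1(45.56) = 47.74
  B: 0 + 1(45.56) = 45.56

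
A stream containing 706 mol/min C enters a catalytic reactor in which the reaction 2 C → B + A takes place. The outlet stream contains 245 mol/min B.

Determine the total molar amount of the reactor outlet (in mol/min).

For B: n = n₀ + 1ξ → 245 = 0 + 1ξ, giving ξ = 245 mol/min.
Outlet amounts (n = n₀ + ν ξ):
  C: 706 − 2(245) = 216
  B: 0 + 1(245) = 245
  A: 0 + 1(245) = 245
Total out = 216 + 245 + 245 = 706 mol/min.

706 mol/min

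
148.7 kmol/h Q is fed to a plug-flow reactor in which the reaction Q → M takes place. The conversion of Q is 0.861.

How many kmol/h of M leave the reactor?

128 kmol/h

Q reacted = 0.861 × 148.7 = 128 kmol/h; ν_Q = −1, so ξ = 128/1 = 128 kmol/h.
Outlet amounts (n = n₀ + ν ξ):
  Q: 148.7 − 1(128) = 20.67
  M: 0 + 1(128) = 128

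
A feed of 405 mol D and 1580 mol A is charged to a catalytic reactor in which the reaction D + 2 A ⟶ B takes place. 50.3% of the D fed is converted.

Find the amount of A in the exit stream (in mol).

D reacted = 0.503 × 405 = 203.7 mol; ν_D = −1, so ξ = 203.7/1 = 203.7 mol.
Outlet amounts (n = n₀ + ν ξ):
  D: 405 − 1(203.7) = 201.3
  A: 1580 − 2(203.7) = 1173
  B: 0 + 1(203.7) = 203.7

1170 mol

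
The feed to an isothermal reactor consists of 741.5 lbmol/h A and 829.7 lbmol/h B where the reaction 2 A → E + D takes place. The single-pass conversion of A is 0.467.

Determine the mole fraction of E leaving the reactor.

0.11

A reacted = 0.467 × 741.5 = 346.3 lbmol/h; ν_A = −2, so ξ = 346.3/2 = 173.1 lbmol/h.
Outlet amounts (n = n₀ + ν ξ):
  A: 741.5 − 2(173.1) = 395.2
  E: 0 + 1(173.1) = 173.1
  D: 0 + 1(173.1) = 173.1
  B: 829.7 (inert)
Total out = 1571 lbmol/h; y_E = 173.1 / 1571 = 0.1102.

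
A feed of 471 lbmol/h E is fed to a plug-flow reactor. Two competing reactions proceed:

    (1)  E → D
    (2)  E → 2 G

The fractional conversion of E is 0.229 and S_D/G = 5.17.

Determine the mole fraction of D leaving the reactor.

0.205

Conversion of E: E consumed = 0.229 × 471 = 107.9 lbmol/h = 1ξ₁ + 1ξ₂.
Selectivity: 1ξ₁ / (2ξ₂) = 5.17 → ξ₁ = 10.34 ξ₂.
Substitute: (1·10.34 + 1) ξ₂ = 107.9 → ξ₂ = 9.511 lbmol/h, ξ₁ = 98.35 lbmol/h.
Outlet amounts (n = n₀ + Σ ν·ξ):
  E: 471 − 1(98.35) − 1(9.511) = 363.1
  D: 0 + 1(98.35) = 98.35
  G: 0 + 2(9.511) = 19.02
Total out = 480.5 lbmol/h; y_D = 98.35 / 480.5 = 0.2047.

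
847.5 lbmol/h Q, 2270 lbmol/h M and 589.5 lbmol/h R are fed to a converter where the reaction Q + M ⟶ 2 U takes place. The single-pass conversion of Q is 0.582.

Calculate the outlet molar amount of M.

Q reacted = 0.582 × 847.5 = 493.2 lbmol/h; ν_Q = −1, so ξ = 493.2/1 = 493.2 lbmol/h.
Outlet amounts (n = n₀ + ν ξ):
  Q: 847.5 − 1(493.2) = 354.3
  M: 2270 − 1(493.2) = 1777
  U: 0 + 2(493.2) = 986.5
  R: 589.5 (inert)

1780 lbmol/h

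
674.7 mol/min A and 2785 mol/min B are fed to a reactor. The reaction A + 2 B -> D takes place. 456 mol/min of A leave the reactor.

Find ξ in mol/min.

ξ = 219 mol/min

For A: n = n₀ − 1ξ → 456 = 674.7 − 1ξ, giving ξ = 218.7 mol/min.
Outlet amounts (n = n₀ + ν ξ):
  A: 674.7 − 1(218.7) = 456
  B: 2785 − 2(218.7) = 2348
  D: 0 + 1(218.7) = 218.7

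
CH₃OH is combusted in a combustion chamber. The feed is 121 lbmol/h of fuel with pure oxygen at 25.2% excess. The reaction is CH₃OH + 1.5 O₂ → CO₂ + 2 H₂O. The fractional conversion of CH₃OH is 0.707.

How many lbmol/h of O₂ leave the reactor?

98.9 lbmol/h

Stoichiometric O₂ = 1.5 × 121 = 181.5 lbmol/h; O₂ fed = 181.5 × 1.252 = 227.2 lbmol/h.
Fuel reacted = 0.707 × 121 → ξ = 85.55 lbmol/h.
Outlet (n = n₀ + ν ξ):
  CH₃OH: 121 − 1(85.55) = 35.45
  O₂: 227.2 − 1.5(85.55) = 98.92
  CO₂: 0 + 1(85.55) = 85.55
  H₂O: 0 + 2(85.55) = 171.1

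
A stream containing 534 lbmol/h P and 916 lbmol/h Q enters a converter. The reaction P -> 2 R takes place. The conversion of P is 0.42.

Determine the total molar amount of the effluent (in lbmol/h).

1670 lbmol/h

P reacted = 0.42 × 534 = 224.3 lbmol/h; ν_P = −1, so ξ = 224.3/1 = 224.3 lbmol/h.
Outlet amounts (n = n₀ + ν ξ):
  P: 534 − 1(224.3) = 309.7
  R: 0 + 2(224.3) = 448.6
  Q: 916 (inert)
Total out = 309.7 + 448.6 + 916 = 1674 lbmol/h.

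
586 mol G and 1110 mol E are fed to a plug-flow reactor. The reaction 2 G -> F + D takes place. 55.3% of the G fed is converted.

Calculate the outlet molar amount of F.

162 mol

G reacted = 0.553 × 586 = 324.1 mol; ν_G = −2, so ξ = 324.1/2 = 162 mol.
Outlet amounts (n = n₀ + ν ξ):
  G: 586 − 2(162) = 261.9
  F: 0 + 1(162) = 162
  D: 0 + 1(162) = 162
  E: 1110 (inert)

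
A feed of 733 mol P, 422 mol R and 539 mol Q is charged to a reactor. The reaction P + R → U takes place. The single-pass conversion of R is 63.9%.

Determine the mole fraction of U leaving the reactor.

0.189

R reacted = 0.639 × 422 = 269.7 mol; ν_R = −1, so ξ = 269.7/1 = 269.7 mol.
Outlet amounts (n = n₀ + ν ξ):
  P: 733 − 1(269.7) = 463.3
  R: 422 − 1(269.7) = 152.3
  U: 0 + 1(269.7) = 269.7
  Q: 539 (inert)
Total out = 1424 mol; y_U = 269.7 / 1424 = 0.1893.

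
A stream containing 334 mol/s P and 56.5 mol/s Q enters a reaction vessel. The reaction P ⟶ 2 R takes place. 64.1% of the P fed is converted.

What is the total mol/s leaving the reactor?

605 mol/s

P reacted = 0.641 × 334 = 214.1 mol/s; ν_P = −1, so ξ = 214.1/1 = 214.1 mol/s.
Outlet amounts (n = n₀ + ν ξ):
  P: 334 − 1(214.1) = 119.9
  R: 0 + 2(214.1) = 428.2
  Q: 56.5 (inert)
Total out = 119.9 + 428.2 + 56.5 = 604.6 mol/s.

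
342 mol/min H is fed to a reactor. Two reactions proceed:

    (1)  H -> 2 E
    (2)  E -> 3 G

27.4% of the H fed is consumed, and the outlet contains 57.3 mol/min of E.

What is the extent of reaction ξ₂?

Conversion of H: H consumed = 1ξ₁ = 0.274 × 342 → ξ₁ = 93.71 mol/min.
E balance: n_E = 0 + 2ξ₁ − 1ξ₂ = 57.3 → ξ₂ = (2·93.71 − 57.3)/1 = 130.1 mol/min.
Outlet amounts (n = n₀ + Σ ν·ξ):
  H: 342 − 1(93.71) = 248.3
  E: 0 + 2(93.71) − 1(130.1) = 57.3
  G: 0 + 3(130.1) = 390.3

ξ₂ = 130 mol/min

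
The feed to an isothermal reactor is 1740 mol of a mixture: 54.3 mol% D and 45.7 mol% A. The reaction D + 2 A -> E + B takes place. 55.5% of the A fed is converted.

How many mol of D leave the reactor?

724 mol

A reacted = 0.555 × 795.2 = 441.3 mol; ν_A = −2, so ξ = 441.3/2 = 220.7 mol.
Outlet amounts (n = n₀ + ν ξ):
  D: 944.8 − 1(220.7) = 724.2
  A: 795.2 − 2(220.7) = 353.9
  E: 0 + 1(220.7) = 220.7
  B: 0 + 1(220.7) = 220.7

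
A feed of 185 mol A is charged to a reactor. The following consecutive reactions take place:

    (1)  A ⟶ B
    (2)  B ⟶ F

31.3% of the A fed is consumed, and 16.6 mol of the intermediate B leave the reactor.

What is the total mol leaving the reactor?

185 mol

Conversion of A: A consumed = 1ξ₁ = 0.313 × 185 → ξ₁ = 57.91 mol.
B balance: n_B = 0 + 1ξ₁ − 1ξ₂ = 16.6 → ξ₂ = (1·57.91 − 16.6)/1 = 41.3 mol.
Outlet amounts (n = n₀ + Σ ν·ξ):
  A: 185 − 1(57.91) = 127.1
  B: 0 + 1(57.91) − 1(41.3) = 16.6
  F: 0 + 1(41.3) = 41.3
Total out = 127.1 + 16.6 + 41.3 = 185 mol.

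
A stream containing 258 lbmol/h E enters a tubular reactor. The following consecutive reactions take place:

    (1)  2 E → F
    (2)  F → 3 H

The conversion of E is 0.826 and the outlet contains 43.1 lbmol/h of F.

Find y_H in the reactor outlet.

Conversion of E: E consumed = 2ξ₁ = 0.826 × 258 → ξ₁ = 106.6 lbmol/h.
F balance: n_F = 0 + 1ξ₁ − 1ξ₂ = 43.1 → ξ₂ = (1·106.6 − 43.1)/1 = 63.45 lbmol/h.
Outlet amounts (n = n₀ + Σ ν·ξ):
  E: 258 − 2(106.6) = 44.89
  F: 0 + 1(106.6) − 1(63.45) = 43.1
  H: 0 + 3(63.45) = 190.4
Total out = 278.4 lbmol/h; y_H = 190.4 / 278.4 = 0.6839.

0.684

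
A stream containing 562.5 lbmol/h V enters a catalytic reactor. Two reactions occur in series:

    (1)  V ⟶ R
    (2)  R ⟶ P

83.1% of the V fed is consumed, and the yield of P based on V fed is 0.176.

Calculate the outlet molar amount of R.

Conversion of V: V consumed = 1ξ₁ = 0.831 × 562.5 → ξ₁ = 467.4 lbmol/h.
Yield of P: 1ξ₂ / 562.5 = 0.176 → ξ₂ = 99 lbmol/h.
Outlet amounts (n = n₀ + Σ ν·ξ):
  V: 562.5 − 1(467.4) = 95.06
  R: 0 + 1(467.4) − 1(99) = 368.4
  P: 0 + 1(99) = 99

368 lbmol/h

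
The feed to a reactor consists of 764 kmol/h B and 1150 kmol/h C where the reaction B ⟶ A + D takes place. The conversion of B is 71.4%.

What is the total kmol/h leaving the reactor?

2460 kmol/h

B reacted = 0.714 × 764 = 545.5 kmol/h; ν_B = −1, so ξ = 545.5/1 = 545.5 kmol/h.
Outlet amounts (n = n₀ + ν ξ):
  B: 764 − 1(545.5) = 218.5
  A: 0 + 1(545.5) = 545.5
  D: 0 + 1(545.5) = 545.5
  C: 1150 (inert)
Total out = 218.5 + 545.5 + 545.5 + 1150 = 2459 kmol/h.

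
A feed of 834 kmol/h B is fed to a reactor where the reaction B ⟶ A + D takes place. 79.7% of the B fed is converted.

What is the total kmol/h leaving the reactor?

1500 kmol/h

B reacted = 0.797 × 834 = 664.7 kmol/h; ν_B = −1, so ξ = 664.7/1 = 664.7 kmol/h.
Outlet amounts (n = n₀ + ν ξ):
  B: 834 − 1(664.7) = 169.3
  A: 0 + 1(664.7) = 664.7
  D: 0 + 1(664.7) = 664.7
Total out = 169.3 + 664.7 + 664.7 = 1499 kmol/h.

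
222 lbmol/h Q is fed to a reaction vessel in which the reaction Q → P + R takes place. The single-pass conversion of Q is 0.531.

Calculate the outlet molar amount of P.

118 lbmol/h

Q reacted = 0.531 × 222 = 117.9 lbmol/h; ν_Q = −1, so ξ = 117.9/1 = 117.9 lbmol/h.
Outlet amounts (n = n₀ + ν ξ):
  Q: 222 − 1(117.9) = 104.1
  P: 0 + 1(117.9) = 117.9
  R: 0 + 1(117.9) = 117.9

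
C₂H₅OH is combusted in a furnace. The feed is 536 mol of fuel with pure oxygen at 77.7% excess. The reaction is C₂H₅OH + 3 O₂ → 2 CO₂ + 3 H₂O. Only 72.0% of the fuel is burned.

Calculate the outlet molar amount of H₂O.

Stoichiometric O₂ = 3 × 536 = 1608 mol; O₂ fed = 1608 × 1.777 = 2857 mol.
Fuel reacted = 0.72 × 536 → ξ = 385.9 mol.
Outlet (n = n₀ + ν ξ):
  C₂H₅OH: 536 − 1(385.9) = 150.1
  O₂: 2857 − 3(385.9) = 1700
  CO₂: 0 + 2(385.9) = 771.8
  H₂O: 0 + 3(385.9) = 1158

1160 mol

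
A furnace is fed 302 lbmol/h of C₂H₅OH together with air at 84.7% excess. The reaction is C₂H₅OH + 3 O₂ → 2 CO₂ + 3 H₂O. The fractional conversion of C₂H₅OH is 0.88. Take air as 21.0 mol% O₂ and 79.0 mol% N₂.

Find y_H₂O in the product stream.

Stoichiometric O₂ = 3 × 302 = 906 lbmol/h; O₂ fed = 906 × 1.847 = 1673 lbmol/h.
N₂ fed = 1673 × 79/21 = 6295 lbmol/h.
Fuel reacted = 0.88 × 302 → ξ = 265.8 lbmol/h.
Outlet (n = n₀ + ν ξ):
  C₂H₅OH: 302 − 1(265.8) = 36.24
  O₂: 1673 − 3(265.8) = 876.1
  N₂: 6295 (inert)
  CO₂: 0 + 2(265.8) = 531.5
  H₂O: 0 + 3(265.8) = 797.3
Total out = 8536 lbmol/h; y_H₂O = 797.3 / 8536 = 0.0934.

0.0934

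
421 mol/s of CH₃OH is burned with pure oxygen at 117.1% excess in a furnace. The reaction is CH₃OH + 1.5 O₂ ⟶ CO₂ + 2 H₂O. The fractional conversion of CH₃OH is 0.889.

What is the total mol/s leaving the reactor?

Stoichiometric O₂ = 1.5 × 421 = 631.5 mol/s; O₂ fed = 631.5 × 2.171 = 1371 mol/s.
Fuel reacted = 0.889 × 421 → ξ = 374.3 mol/s.
Outlet (n = n₀ + ν ξ):
  CH₃OH: 421 − 1(374.3) = 46.73
  O₂: 1371 − 1.5(374.3) = 809.6
  CO₂: 0 + 1(374.3) = 374.3
  H₂O: 0 + 2(374.3) = 748.5
Total out = 46.73 + 809.6 + 374.3 + 748.5 = 1979 mol/s.

1980 mol/s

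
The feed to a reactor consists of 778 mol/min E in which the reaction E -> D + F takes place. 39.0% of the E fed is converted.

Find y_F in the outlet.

0.281

E reacted = 0.39 × 778 = 303.4 mol/min; ν_E = −1, so ξ = 303.4/1 = 303.4 mol/min.
Outlet amounts (n = n₀ + ν ξ):
  E: 778 − 1(303.4) = 474.6
  D: 0 + 1(303.4) = 303.4
  F: 0 + 1(303.4) = 303.4
Total out = 1081 mol/min; y_F = 303.4 / 1081 = 0.2806.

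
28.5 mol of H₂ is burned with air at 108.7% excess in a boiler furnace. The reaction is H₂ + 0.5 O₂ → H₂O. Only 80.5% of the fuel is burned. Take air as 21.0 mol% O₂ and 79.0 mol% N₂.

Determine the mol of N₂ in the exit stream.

112 mol

Stoichiometric O₂ = 0.5 × 28.5 = 14.25 mol; O₂ fed = 14.25 × 2.087 = 29.74 mol.
N₂ fed = 29.74 × 79/21 = 111.9 mol.
Fuel reacted = 0.805 × 28.5 → ξ = 22.94 mol.
Outlet (n = n₀ + ν ξ):
  H₂: 28.5 − 1(22.94) = 5.557
  O₂: 29.74 − 0.5(22.94) = 18.27
  N₂: 111.9 (inert)
  H₂O: 0 + 1(22.94) = 22.94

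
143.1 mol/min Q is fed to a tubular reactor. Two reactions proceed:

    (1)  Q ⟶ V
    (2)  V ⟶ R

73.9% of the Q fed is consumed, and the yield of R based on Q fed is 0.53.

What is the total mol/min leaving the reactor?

Conversion of Q: Q consumed = 1ξ₁ = 0.739 × 143.1 → ξ₁ = 105.8 mol/min.
Yield of R: 1ξ₂ / 143.1 = 0.53 → ξ₂ = 75.84 mol/min.
Outlet amounts (n = n₀ + Σ ν·ξ):
  Q: 143.1 − 1(105.8) = 37.35
  V: 0 + 1(105.8) − 1(75.84) = 29.91
  R: 0 + 1(75.84) = 75.84
Total out = 37.35 + 29.91 + 75.84 = 143.1 mol/min.

143 mol/min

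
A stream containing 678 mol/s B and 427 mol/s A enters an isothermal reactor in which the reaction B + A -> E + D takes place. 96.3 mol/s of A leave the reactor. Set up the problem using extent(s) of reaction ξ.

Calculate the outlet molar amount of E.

331 mol/s

For A: n = n₀ − 1ξ → 96.3 = 427 − 1ξ, giving ξ = 330.7 mol/s.
Outlet amounts (n = n₀ + ν ξ):
  B: 678 − 1(330.7) = 347.3
  A: 427 − 1(330.7) = 96.3
  E: 0 + 1(330.7) = 330.7
  D: 0 + 1(330.7) = 330.7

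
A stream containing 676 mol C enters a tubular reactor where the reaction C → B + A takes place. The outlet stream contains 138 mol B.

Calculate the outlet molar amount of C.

For B: n = n₀ + 1ξ → 138 = 0 + 1ξ, giving ξ = 138 mol.
Outlet amounts (n = n₀ + ν ξ):
  C: 676 − 1(138) = 538
  B: 0 + 1(138) = 138
  A: 0 + 1(138) = 138

538 mol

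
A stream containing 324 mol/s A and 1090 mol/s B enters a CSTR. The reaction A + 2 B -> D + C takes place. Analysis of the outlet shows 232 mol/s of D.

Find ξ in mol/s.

For D: n = n₀ + 1ξ → 232 = 0 + 1ξ, giving ξ = 232 mol/s.
Outlet amounts (n = n₀ + ν ξ):
  A: 324 − 1(232) = 92
  B: 1090 − 2(232) = 626
  D: 0 + 1(232) = 232
  C: 0 + 1(232) = 232

ξ = 232 mol/s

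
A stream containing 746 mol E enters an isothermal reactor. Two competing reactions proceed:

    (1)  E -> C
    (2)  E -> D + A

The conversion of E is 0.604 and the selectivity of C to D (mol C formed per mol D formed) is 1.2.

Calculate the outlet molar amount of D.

Conversion of E: E consumed = 0.604 × 746 = 450.6 mol = 1ξ₁ + 1ξ₂.
Selectivity: 1ξ₁ / (1ξ₂) = 1.2 → ξ₁ = 1.2 ξ₂.
Substitute: (1·1.2 + 1) ξ₂ = 450.6 → ξ₂ = 204.8 mol, ξ₁ = 245.8 mol.
Outlet amounts (n = n₀ + Σ ν·ξ):
  E: 746 − 1(245.8) − 1(204.8) = 295.4
  C: 0 + 1(245.8) = 245.8
  D: 0 + 1(204.8) = 204.8
  A: 0 + 1(204.8) = 204.8

205 mol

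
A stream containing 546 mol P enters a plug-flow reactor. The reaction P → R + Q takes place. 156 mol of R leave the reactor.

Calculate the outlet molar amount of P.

390 mol

For R: n = n₀ + 1ξ → 156 = 0 + 1ξ, giving ξ = 156 mol.
Outlet amounts (n = n₀ + ν ξ):
  P: 546 − 1(156) = 390
  R: 0 + 1(156) = 156
  Q: 0 + 1(156) = 156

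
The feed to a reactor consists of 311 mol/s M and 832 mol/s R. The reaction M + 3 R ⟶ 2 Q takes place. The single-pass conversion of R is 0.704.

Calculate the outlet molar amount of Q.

R reacted = 0.704 × 832 = 585.7 mol/s; ν_R = −3, so ξ = 585.7/3 = 195.2 mol/s.
Outlet amounts (n = n₀ + ν ξ):
  M: 311 − 1(195.2) = 115.8
  R: 832 − 3(195.2) = 246.3
  Q: 0 + 2(195.2) = 390.5

390 mol/s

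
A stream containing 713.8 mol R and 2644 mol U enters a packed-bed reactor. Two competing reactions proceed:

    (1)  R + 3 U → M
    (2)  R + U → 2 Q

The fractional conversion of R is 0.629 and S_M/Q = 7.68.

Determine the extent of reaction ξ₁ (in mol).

ξ₁ = 422 mol

Conversion of R: R consumed = 0.629 × 713.8 = 449 mol = 1ξ₁ + 1ξ₂.
Selectivity: 1ξ₁ / (2ξ₂) = 7.68 → ξ₁ = 15.36 ξ₂.
Substitute: (1·15.36 + 1) ξ₂ = 449 → ξ₂ = 27.44 mol, ξ₁ = 421.5 mol.
Outlet amounts (n = n₀ + Σ ν·ξ):
  R: 713.8 − 1(421.5) − 1(27.44) = 264.8
  U: 2644 − 3(421.5) − 1(27.44) = 1352
  M: 0 + 1(421.5) = 421.5
  Q: 0 + 2(27.44) = 54.89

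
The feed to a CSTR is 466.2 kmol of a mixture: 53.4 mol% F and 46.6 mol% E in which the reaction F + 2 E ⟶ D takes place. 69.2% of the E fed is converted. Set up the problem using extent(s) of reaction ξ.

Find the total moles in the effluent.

316 kmol

E reacted = 0.692 × 217.2 = 150.3 kmol; ν_E = −2, so ξ = 150.3/2 = 75.17 kmol.
Outlet amounts (n = n₀ + ν ξ):
  F: 249 − 1(75.17) = 173.8
  E: 217.2 − 2(75.17) = 66.91
  D: 0 + 1(75.17) = 75.17
Total out = 173.8 + 66.91 + 75.17 = 315.9 kmol.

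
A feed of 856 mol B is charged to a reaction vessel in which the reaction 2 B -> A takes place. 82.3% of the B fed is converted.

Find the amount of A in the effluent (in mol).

B reacted = 0.823 × 856 = 704.5 mol; ν_B = −2, so ξ = 704.5/2 = 352.2 mol.
Outlet amounts (n = n₀ + ν ξ):
  B: 856 − 2(352.2) = 151.5
  A: 0 + 1(352.2) = 352.2

352 mol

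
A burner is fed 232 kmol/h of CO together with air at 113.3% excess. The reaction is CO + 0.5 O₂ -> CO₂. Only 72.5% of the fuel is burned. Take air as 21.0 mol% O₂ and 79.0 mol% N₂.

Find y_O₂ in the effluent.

Stoichiometric O₂ = 0.5 × 232 = 116 kmol/h; O₂ fed = 116 × 2.133 = 247.4 kmol/h.
N₂ fed = 247.4 × 79/21 = 930.8 kmol/h.
Fuel reacted = 0.725 × 232 → ξ = 168.2 kmol/h.
Outlet (n = n₀ + ν ξ):
  CO: 232 − 1(168.2) = 63.8
  O₂: 247.4 − 0.5(168.2) = 163.3
  N₂: 930.8 (inert)
  CO₂: 0 + 1(168.2) = 168.2
Total out = 1326 kmol/h; y_O₂ = 163.3 / 1326 = 0.1232.

0.123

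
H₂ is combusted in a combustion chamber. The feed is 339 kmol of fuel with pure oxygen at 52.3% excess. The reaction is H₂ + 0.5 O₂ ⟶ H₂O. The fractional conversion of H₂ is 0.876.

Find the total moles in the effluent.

Stoichiometric O₂ = 0.5 × 339 = 169.5 kmol; O₂ fed = 169.5 × 1.523 = 258.1 kmol.
Fuel reacted = 0.876 × 339 → ξ = 297 kmol.
Outlet (n = n₀ + ν ξ):
  H₂: 339 − 1(297) = 42.04
  O₂: 258.1 − 0.5(297) = 109.7
  H₂O: 0 + 1(297) = 297
Total out = 42.04 + 109.7 + 297 = 448.7 kmol.

449 kmol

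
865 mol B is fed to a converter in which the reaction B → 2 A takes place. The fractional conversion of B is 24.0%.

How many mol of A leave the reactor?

B reacted = 0.24 × 865 = 207.6 mol; ν_B = −1, so ξ = 207.6/1 = 207.6 mol.
Outlet amounts (n = n₀ + ν ξ):
  B: 865 − 1(207.6) = 657.4
  A: 0 + 2(207.6) = 415.2

415 mol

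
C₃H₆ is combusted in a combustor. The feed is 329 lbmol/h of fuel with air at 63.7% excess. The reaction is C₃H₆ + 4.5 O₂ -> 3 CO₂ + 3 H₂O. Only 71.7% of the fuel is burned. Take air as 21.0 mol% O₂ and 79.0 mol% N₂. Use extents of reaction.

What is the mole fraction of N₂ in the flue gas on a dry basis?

0.808

Stoichiometric O₂ = 4.5 × 329 = 1480 lbmol/h; O₂ fed = 1480 × 1.637 = 2424 lbmol/h.
N₂ fed = 2424 × 79/21 = 9117 lbmol/h.
Fuel reacted = 0.717 × 329 → ξ = 235.9 lbmol/h.
Outlet (n = n₀ + ν ξ):
  C₃H₆: 329 − 1(235.9) = 93.11
  O₂: 2424 − 4.5(235.9) = 1362
  N₂: 9117 (inert)
  CO₂: 0 + 3(235.9) = 707.7
  H₂O: 0 + 3(235.9) = 707.7
Dry total = 11280 lbmol/h; y_N₂ (dry) = 9117 / 11280 = 0.8083.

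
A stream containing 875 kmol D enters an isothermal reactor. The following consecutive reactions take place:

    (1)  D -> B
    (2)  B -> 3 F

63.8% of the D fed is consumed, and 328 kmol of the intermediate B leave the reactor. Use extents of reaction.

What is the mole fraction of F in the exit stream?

Conversion of D: D consumed = 1ξ₁ = 0.638 × 875 → ξ₁ = 558.2 kmol.
B balance: n_B = 0 + 1ξ₁ − 1ξ₂ = 328 → ξ₂ = (1·558.2 − 328)/1 = 230.2 kmol.
Outlet amounts (n = n₀ + Σ ν·ξ):
  D: 875 − 1(558.2) = 316.8
  B: 0 + 1(558.2) − 1(230.2) = 328
  F: 0 + 3(230.2) = 690.8
Total out = 1336 kmol; y_F = 690.8 / 1336 = 0.5172.

0.517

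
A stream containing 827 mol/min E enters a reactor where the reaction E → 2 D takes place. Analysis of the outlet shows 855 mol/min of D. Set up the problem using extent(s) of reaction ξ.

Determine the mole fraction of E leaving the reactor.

For D: n = n₀ + 2ξ → 855 = 0 + 2ξ, giving ξ = 427.5 mol/min.
Outlet amounts (n = n₀ + ν ξ):
  E: 827 − 1(427.5) = 399.5
  D: 0 + 2(427.5) = 855
Total out = 1254 mol/min; y_E = 399.5 / 1254 = 0.3185.

0.318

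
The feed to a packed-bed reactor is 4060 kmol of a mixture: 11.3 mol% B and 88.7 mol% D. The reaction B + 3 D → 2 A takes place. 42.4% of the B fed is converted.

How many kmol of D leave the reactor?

3020 kmol

B reacted = 0.424 × 458.8 = 194.5 kmol; ν_B = −1, so ξ = 194.5/1 = 194.5 kmol.
Outlet amounts (n = n₀ + ν ξ):
  B: 458.8 − 1(194.5) = 264.3
  D: 3601 − 3(194.5) = 3018
  A: 0 + 2(194.5) = 389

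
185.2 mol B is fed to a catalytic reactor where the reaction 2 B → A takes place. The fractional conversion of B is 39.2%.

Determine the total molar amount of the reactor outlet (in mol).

149 mol

B reacted = 0.392 × 185.2 = 72.6 mol; ν_B = −2, so ξ = 72.6/2 = 36.3 mol.
Outlet amounts (n = n₀ + ν ξ):
  B: 185.2 − 2(36.3) = 112.6
  A: 0 + 1(36.3) = 36.3
Total out = 112.6 + 36.3 = 148.9 mol.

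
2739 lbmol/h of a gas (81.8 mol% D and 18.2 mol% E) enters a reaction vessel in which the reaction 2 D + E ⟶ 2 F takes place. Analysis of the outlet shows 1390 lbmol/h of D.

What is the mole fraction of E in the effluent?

0.0317

For D: n = n₀ − 2ξ → 1390 = 2241 − 2ξ, giving ξ = 425.3 lbmol/h.
Outlet amounts (n = n₀ + ν ξ):
  D: 2241 − 2(425.3) = 1390
  E: 498.5 − 1(425.3) = 73.25
  F: 0 + 2(425.3) = 850.5
Total out = 2314 lbmol/h; y_E = 73.25 / 2314 = 0.03166.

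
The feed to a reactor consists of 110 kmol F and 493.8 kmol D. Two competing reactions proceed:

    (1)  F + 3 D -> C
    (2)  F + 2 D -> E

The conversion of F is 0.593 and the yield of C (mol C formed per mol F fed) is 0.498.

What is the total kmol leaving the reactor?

419 kmol

Yield of C: 1ξ₁ / 110 = 0.498 → ξ₁ = 54.78 kmol.
Conversion of F: 1ξ₁ + 1ξ₂ = 0.593 × 110 = 65.23 → ξ₂ = 10.45 kmol.
Outlet amounts (n = n₀ + Σ ν·ξ):
  F: 110 − 1(54.78) − 1(10.45) = 44.77
  D: 493.8 − 3(54.78) − 2(10.45) = 308.6
  C: 0 + 1(54.78) = 54.78
  E: 0 + 1(10.45) = 10.45
Total out = 44.77 + 308.6 + 54.78 + 10.45 = 418.6 kmol.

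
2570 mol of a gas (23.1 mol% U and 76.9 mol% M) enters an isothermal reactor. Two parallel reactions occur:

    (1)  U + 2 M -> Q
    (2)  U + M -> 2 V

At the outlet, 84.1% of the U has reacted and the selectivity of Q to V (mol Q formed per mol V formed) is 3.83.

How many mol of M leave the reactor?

1040 mol

Conversion of U: U consumed = 0.841 × 593.7 = 499.3 mol = 1ξ₁ + 1ξ₂.
Selectivity: 1ξ₁ / (2ξ₂) = 3.83 → ξ₁ = 7.66 ξ₂.
Substitute: (1·7.66 + 1) ξ₂ = 499.3 → ξ₂ = 57.65 mol, ξ₁ = 441.6 mol.
Outlet amounts (n = n₀ + Σ ν·ξ):
  U: 593.7 − 1(441.6) − 1(57.65) = 94.39
  M: 1976 − 2(441.6) − 1(57.65) = 1035
  Q: 0 + 1(441.6) = 441.6
  V: 0 + 2(57.65) = 115.3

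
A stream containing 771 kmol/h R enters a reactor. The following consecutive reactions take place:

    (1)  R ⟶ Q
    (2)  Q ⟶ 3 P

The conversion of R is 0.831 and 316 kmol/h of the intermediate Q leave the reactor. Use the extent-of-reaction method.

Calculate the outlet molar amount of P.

Conversion of R: R consumed = 1ξ₁ = 0.831 × 771 → ξ₁ = 640.7 kmol/h.
Q balance: n_Q = 0 + 1ξ₁ − 1ξ₂ = 316 → ξ₂ = (1·640.7 − 316)/1 = 324.7 kmol/h.
Outlet amounts (n = n₀ + Σ ν·ξ):
  R: 771 − 1(640.7) = 130.3
  Q: 0 + 1(640.7) − 1(324.7) = 316
  P: 0 + 3(324.7) = 974.1

974 kmol/h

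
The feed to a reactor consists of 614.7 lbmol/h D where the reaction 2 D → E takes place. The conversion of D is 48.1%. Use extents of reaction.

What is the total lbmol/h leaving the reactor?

D reacted = 0.481 × 614.7 = 295.7 lbmol/h; ν_D = −2, so ξ = 295.7/2 = 147.8 lbmol/h.
Outlet amounts (n = n₀ + ν ξ):
  D: 614.7 − 2(147.8) = 319
  E: 0 + 1(147.8) = 147.8
Total out = 319 + 147.8 = 466.9 lbmol/h.

467 lbmol/h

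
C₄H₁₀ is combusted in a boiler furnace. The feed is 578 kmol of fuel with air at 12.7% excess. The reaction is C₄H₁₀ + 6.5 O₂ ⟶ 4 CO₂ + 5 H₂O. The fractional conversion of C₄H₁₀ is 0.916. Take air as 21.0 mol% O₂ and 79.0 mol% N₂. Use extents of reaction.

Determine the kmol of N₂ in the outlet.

15900 kmol

Stoichiometric O₂ = 6.5 × 578 = 3757 kmol; O₂ fed = 3757 × 1.127 = 4234 kmol.
N₂ fed = 4234 × 79/21 = 15930 kmol.
Fuel reacted = 0.916 × 578 → ξ = 529.4 kmol.
Outlet (n = n₀ + ν ξ):
  C₄H₁₀: 578 − 1(529.4) = 48.55
  O₂: 4234 − 6.5(529.4) = 792.7
  N₂: 15930 (inert)
  CO₂: 0 + 4(529.4) = 2118
  H₂O: 0 + 5(529.4) = 2647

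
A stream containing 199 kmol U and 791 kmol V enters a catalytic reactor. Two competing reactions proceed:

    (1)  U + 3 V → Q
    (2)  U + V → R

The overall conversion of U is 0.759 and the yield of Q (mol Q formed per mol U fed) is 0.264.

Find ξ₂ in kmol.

ξ₂ = 98.5 kmol

Yield of Q: 1ξ₁ / 199 = 0.264 → ξ₁ = 52.54 kmol.
Conversion of U: 1ξ₁ + 1ξ₂ = 0.759 × 199 = 151 → ξ₂ = 98.5 kmol.
Outlet amounts (n = n₀ + Σ ν·ξ):
  U: 199 − 1(52.54) − 1(98.5) = 47.96
  V: 791 − 3(52.54) − 1(98.5) = 534.9
  Q: 0 + 1(52.54) = 52.54
  R: 0 + 1(98.5) = 98.5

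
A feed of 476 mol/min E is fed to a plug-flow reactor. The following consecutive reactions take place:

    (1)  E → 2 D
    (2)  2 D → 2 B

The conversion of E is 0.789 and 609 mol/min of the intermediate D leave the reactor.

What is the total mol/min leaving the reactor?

Conversion of E: E consumed = 1ξ₁ = 0.789 × 476 → ξ₁ = 375.6 mol/min.
D balance: n_D = 0 + 2ξ₁ − 2ξ₂ = 609 → ξ₂ = (2·375.6 − 609)/2 = 71.06 mol/min.
Outlet amounts (n = n₀ + Σ ν·ξ):
  E: 476 − 1(375.6) = 100.4
  D: 0 + 2(375.6) − 2(71.06) = 609
  B: 0 + 2(71.06) = 142.1
Total out = 100.4 + 609 + 142.1 = 851.6 mol/min.

852 mol/min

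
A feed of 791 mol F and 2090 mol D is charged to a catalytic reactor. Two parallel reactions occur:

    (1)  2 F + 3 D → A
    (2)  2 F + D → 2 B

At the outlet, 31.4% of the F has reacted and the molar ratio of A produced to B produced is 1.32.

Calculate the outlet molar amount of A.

90.1 mol

Conversion of F: F consumed = 0.314 × 791 = 248.4 mol = 2ξ₁ + 2ξ₂.
Selectivity: 1ξ₁ / (2ξ₂) = 1.32 → ξ₁ = 2.64 ξ₂.
Substitute: (2·2.64 + 2) ξ₂ = 248.4 → ξ₂ = 34.12 mol, ξ₁ = 90.07 mol.
Outlet amounts (n = n₀ + Σ ν·ξ):
  F: 791 − 2(90.07) − 2(34.12) = 542.6
  D: 2090 − 3(90.07) − 1(34.12) = 1786
  A: 0 + 1(90.07) = 90.07
  B: 0 + 2(34.12) = 68.23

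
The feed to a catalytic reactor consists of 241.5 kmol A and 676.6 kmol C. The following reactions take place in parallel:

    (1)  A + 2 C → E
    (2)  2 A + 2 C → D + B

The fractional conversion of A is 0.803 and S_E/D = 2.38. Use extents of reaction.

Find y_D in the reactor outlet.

0.0715

Conversion of A: A consumed = 0.803 × 241.5 = 193.9 kmol = 1ξ₁ + 2ξ₂.
Selectivity: 1ξ₁ / (1ξ₂) = 2.38 → ξ₁ = 2.38 ξ₂.
Substitute: (1·2.38 + 2) ξ₂ = 193.9 → ξ₂ = 44.28 kmol, ξ₁ = 105.4 kmol.
Outlet amounts (n = n₀ + Σ ν·ξ):
  A: 241.5 − 1(105.4) − 2(44.28) = 47.58
  C: 676.6 − 2(105.4) − 2(44.28) = 377.3
  E: 0 + 1(105.4) = 105.4
  D: 0 + 1(44.28) = 44.28
  B: 0 + 1(44.28) = 44.28
Total out = 618.8 kmol; y_D = 44.28 / 618.8 = 0.07155.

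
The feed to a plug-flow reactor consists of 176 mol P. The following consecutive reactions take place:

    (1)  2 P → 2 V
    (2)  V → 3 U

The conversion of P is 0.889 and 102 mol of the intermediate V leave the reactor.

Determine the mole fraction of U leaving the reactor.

0.573

Conversion of P: P consumed = 2ξ₁ = 0.889 × 176 → ξ₁ = 78.23 mol.
V balance: n_V = 0 + 2ξ₁ − 1ξ₂ = 102 → ξ₂ = (2·78.23 − 102)/1 = 54.46 mol.
Outlet amounts (n = n₀ + Σ ν·ξ):
  P: 176 − 2(78.23) = 19.54
  V: 0 + 2(78.23) − 1(54.46) = 102
  U: 0 + 3(54.46) = 163.4
Total out = 284.9 mol; y_U = 163.4 / 284.9 = 0.5735.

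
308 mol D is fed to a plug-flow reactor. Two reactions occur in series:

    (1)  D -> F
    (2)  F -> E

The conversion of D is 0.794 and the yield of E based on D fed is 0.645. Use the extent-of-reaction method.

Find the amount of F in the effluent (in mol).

45.9 mol

Conversion of D: D consumed = 1ξ₁ = 0.794 × 308 → ξ₁ = 244.6 mol.
Yield of E: 1ξ₂ / 308 = 0.645 → ξ₂ = 198.7 mol.
Outlet amounts (n = n₀ + Σ ν·ξ):
  D: 308 − 1(244.6) = 63.45
  F: 0 + 1(244.6) − 1(198.7) = 45.89
  E: 0 + 1(198.7) = 198.7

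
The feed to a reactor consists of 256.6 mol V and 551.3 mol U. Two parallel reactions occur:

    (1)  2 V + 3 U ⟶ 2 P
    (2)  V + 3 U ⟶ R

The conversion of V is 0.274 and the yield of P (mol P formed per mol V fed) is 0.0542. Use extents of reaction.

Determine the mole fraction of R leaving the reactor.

Yield of P: 2ξ₁ / 256.6 = 0.0542 → ξ₁ = 6.954 mol.
Conversion of V: 2ξ₁ + 1ξ₂ = 0.274 × 256.6 = 70.31 → ξ₂ = 56.4 mol.
Outlet amounts (n = n₀ + Σ ν·ξ):
  V: 256.6 − 2(6.954) − 1(56.4) = 186.3
  U: 551.3 − 3(6.954) − 3(56.4) = 361.2
  P: 0 + 2(6.954) = 13.91
  R: 0 + 1(56.4) = 56.4
Total out = 617.8 mol; y_R = 56.4 / 617.8 = 0.09129.

0.0913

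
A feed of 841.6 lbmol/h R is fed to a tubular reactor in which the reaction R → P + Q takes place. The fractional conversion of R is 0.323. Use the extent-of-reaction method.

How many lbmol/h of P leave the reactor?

R reacted = 0.323 × 841.6 = 271.8 lbmol/h; ν_R = −1, so ξ = 271.8/1 = 271.8 lbmol/h.
Outlet amounts (n = n₀ + ν ξ):
  R: 841.6 − 1(271.8) = 569.8
  P: 0 + 1(271.8) = 271.8
  Q: 0 + 1(271.8) = 271.8

272 lbmol/h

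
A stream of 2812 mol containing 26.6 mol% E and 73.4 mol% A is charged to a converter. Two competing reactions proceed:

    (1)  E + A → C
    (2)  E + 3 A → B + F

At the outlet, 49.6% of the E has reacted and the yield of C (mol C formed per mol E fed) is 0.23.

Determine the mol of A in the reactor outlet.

1300 mol

Yield of C: 1ξ₁ / 748 = 0.23 → ξ₁ = 172 mol.
Conversion of E: 1ξ₁ + 1ξ₂ = 0.496 × 748 = 371 → ξ₂ = 199 mol.
Outlet amounts (n = n₀ + Σ ν·ξ):
  E: 748 − 1(172) − 1(199) = 377
  A: 2064 − 1(172) − 3(199) = 1295
  C: 0 + 1(172) = 172
  B: 0 + 1(199) = 199
  F: 0 + 1(199) = 199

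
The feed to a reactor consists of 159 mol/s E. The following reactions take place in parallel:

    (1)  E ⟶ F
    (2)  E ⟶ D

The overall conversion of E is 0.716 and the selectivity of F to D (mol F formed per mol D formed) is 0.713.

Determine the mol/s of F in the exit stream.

Conversion of E: E consumed = 0.716 × 159 = 113.8 mol/s = 1ξ₁ + 1ξ₂.
Selectivity: 1ξ₁ / (1ξ₂) = 0.713 → ξ₁ = 0.713 ξ₂.
Substitute: (1·0.713 + 1) ξ₂ = 113.8 → ξ₂ = 66.46 mol/s, ξ₁ = 47.39 mol/s.
Outlet amounts (n = n₀ + Σ ν·ξ):
  E: 159 − 1(47.39) − 1(66.46) = 45.16
  F: 0 + 1(47.39) = 47.39
  D: 0 + 1(66.46) = 66.46

47.4 mol/s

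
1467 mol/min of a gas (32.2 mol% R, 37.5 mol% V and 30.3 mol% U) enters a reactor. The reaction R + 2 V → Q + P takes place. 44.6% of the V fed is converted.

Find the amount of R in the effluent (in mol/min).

350 mol/min

V reacted = 0.446 × 550.1 = 245.4 mol/min; ν_V = −2, so ξ = 245.4/2 = 122.7 mol/min.
Outlet amounts (n = n₀ + ν ξ):
  R: 472.4 − 1(122.7) = 349.7
  V: 550.1 − 2(122.7) = 304.8
  Q: 0 + 1(122.7) = 122.7
  P: 0 + 1(122.7) = 122.7
  U: 444.5 (inert)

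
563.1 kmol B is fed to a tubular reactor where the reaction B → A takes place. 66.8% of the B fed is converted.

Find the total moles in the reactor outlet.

563 kmol

B reacted = 0.668 × 563.1 = 376.2 kmol; ν_B = −1, so ξ = 376.2/1 = 376.2 kmol.
Outlet amounts (n = n₀ + ν ξ):
  B: 563.1 − 1(376.2) = 186.9
  A: 0 + 1(376.2) = 376.2
Total out = 186.9 + 376.2 = 563.1 kmol.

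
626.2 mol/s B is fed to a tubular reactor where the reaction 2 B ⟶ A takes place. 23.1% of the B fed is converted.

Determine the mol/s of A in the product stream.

72.3 mol/s

B reacted = 0.231 × 626.2 = 144.7 mol/s; ν_B = −2, so ξ = 144.7/2 = 72.33 mol/s.
Outlet amounts (n = n₀ + ν ξ):
  B: 626.2 − 2(72.33) = 481.5
  A: 0 + 1(72.33) = 72.33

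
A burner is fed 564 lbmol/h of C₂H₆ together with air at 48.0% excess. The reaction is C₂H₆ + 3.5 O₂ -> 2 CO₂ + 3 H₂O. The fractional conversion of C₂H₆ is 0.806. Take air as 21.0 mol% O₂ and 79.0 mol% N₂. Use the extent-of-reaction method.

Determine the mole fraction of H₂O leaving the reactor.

0.0928

Stoichiometric O₂ = 3.5 × 564 = 1974 lbmol/h; O₂ fed = 1974 × 1.480 = 2922 lbmol/h.
N₂ fed = 2922 × 79/21 = 10990 lbmol/h.
Fuel reacted = 0.806 × 564 → ξ = 454.6 lbmol/h.
Outlet (n = n₀ + ν ξ):
  C₂H₆: 564 − 1(454.6) = 109.4
  O₂: 2922 − 3.5(454.6) = 1330
  N₂: 10990 (inert)
  CO₂: 0 + 2(454.6) = 909.2
  H₂O: 0 + 3(454.6) = 1364
Total out = 14700 lbmol/h; y_H₂O = 1364 / 14700 = 0.09275.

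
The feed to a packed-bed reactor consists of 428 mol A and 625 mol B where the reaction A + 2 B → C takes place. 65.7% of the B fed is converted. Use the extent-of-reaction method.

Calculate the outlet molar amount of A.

223 mol

B reacted = 0.657 × 625 = 410.6 mol; ν_B = −2, so ξ = 410.6/2 = 205.3 mol.
Outlet amounts (n = n₀ + ν ξ):
  A: 428 − 1(205.3) = 222.7
  B: 625 − 2(205.3) = 214.4
  C: 0 + 1(205.3) = 205.3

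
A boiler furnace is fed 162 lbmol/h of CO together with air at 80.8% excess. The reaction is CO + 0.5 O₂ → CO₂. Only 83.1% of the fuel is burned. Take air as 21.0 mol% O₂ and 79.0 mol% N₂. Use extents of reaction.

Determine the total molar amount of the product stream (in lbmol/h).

792 lbmol/h

Stoichiometric O₂ = 0.5 × 162 = 81 lbmol/h; O₂ fed = 81 × 1.808 = 146.4 lbmol/h.
N₂ fed = 146.4 × 79/21 = 550.9 lbmol/h.
Fuel reacted = 0.831 × 162 → ξ = 134.6 lbmol/h.
Outlet (n = n₀ + ν ξ):
  CO: 162 − 1(134.6) = 27.38
  O₂: 146.4 − 0.5(134.6) = 79.14
  N₂: 550.9 (inert)
  CO₂: 0 + 1(134.6) = 134.6
Total out = 27.38 + 79.14 + 550.9 + 134.6 = 792.1 lbmol/h.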